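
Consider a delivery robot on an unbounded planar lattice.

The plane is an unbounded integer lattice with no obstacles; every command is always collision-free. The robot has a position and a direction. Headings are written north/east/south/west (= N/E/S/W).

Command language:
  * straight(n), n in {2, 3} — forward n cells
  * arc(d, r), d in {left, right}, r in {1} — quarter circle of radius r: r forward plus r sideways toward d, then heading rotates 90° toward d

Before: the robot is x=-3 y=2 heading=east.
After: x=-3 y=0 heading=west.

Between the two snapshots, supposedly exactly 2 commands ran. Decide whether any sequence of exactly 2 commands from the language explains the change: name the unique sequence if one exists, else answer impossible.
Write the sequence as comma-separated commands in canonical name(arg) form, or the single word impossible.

arc(right, 1), arc(right, 1)

key: position moved to (-3,0) AND the heading swung to W — translation plus rotation needed
t0: x=-3 y=2 heading=east
step 1 (arc(right, 1)): x=-2 y=1 heading=south
step 2 (arc(right, 1)): x=-3 y=0 heading=west
all 16 alternatives checked — unique.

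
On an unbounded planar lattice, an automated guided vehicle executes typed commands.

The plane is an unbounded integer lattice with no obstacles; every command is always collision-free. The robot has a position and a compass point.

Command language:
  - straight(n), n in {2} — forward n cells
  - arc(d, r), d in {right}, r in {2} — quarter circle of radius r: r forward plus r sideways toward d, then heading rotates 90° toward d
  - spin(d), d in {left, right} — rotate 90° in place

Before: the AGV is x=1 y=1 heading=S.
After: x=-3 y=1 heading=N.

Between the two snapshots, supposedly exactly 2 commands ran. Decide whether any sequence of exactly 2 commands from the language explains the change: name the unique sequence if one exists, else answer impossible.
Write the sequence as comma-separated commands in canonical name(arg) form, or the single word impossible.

arc(right, 2), arc(right, 2)

key: position moved to (-3,1) AND the heading swung to N — translation plus rotation needed
initial: x=1 y=1 heading=S
t=1 arc(right, 2) ⇒ x=-1 y=-1 heading=W
t=2 arc(right, 2) ⇒ x=-3 y=1 heading=N
no rival 2-sequence matches.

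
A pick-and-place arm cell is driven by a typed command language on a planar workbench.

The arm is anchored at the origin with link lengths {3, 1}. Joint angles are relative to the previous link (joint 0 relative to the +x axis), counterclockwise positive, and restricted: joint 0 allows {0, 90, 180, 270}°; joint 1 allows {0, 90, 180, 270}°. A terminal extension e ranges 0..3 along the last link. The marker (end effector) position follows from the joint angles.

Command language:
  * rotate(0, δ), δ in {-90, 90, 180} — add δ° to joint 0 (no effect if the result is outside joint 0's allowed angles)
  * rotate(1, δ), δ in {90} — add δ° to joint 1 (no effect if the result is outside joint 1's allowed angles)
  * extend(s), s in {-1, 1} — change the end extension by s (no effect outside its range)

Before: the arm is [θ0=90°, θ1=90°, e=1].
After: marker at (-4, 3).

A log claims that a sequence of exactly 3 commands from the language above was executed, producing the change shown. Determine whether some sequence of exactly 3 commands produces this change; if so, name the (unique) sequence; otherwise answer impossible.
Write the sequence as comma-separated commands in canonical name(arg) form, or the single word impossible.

extend(1), extend(1), extend(1)

from: [θ0=90°, θ1=90°, e=1]
[1] after extend(1): [θ0=90°, θ1=90°, e=2]
[2] after extend(1): [θ0=90°, θ1=90°, e=3]
[3] after extend(1): [θ0=90°, θ1=90°, e=3]
uniquely the one of 216 3-step routes that fits.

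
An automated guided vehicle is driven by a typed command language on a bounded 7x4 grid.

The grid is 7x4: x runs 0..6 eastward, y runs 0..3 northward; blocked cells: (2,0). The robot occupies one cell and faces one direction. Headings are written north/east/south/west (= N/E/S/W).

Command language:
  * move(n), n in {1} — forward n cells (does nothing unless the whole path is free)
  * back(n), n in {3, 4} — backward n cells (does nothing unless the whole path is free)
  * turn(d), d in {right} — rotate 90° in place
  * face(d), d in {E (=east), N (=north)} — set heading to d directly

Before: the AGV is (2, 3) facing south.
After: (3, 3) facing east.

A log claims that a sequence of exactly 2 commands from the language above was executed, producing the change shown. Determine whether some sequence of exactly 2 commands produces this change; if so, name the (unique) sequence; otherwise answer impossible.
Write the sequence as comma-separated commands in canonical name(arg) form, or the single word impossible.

face(E), move(1)

key: running move(1) before face(E) would end elsewhere — order is forced
initial: (2, 3) facing south
step 1 (face(E)): (2, 3) facing east
step 2 (move(1)): (3, 3) facing east
no other 2-command option fits: unique.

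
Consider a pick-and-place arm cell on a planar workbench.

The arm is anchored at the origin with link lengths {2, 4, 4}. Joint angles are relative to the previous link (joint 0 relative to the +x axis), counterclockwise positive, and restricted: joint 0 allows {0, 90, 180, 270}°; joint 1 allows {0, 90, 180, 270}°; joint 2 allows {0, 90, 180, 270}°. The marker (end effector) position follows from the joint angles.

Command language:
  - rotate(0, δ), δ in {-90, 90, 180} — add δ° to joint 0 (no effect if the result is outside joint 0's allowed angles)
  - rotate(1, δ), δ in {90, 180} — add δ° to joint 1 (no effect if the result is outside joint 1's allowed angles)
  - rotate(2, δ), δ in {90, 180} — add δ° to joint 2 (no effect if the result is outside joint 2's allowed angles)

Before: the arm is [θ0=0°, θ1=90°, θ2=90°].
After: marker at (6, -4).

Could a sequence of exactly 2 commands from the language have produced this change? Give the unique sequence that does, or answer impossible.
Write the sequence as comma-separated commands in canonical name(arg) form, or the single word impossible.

rotate(1, 90), rotate(1, 90)

begin: [θ0=0°, θ1=90°, θ2=90°]
step 1 (rotate(1, 90)): [θ0=0°, θ1=180°, θ2=90°]
step 2 (rotate(1, 90)): [θ0=0°, θ1=270°, θ2=90°]
all 49 alternatives checked — unique.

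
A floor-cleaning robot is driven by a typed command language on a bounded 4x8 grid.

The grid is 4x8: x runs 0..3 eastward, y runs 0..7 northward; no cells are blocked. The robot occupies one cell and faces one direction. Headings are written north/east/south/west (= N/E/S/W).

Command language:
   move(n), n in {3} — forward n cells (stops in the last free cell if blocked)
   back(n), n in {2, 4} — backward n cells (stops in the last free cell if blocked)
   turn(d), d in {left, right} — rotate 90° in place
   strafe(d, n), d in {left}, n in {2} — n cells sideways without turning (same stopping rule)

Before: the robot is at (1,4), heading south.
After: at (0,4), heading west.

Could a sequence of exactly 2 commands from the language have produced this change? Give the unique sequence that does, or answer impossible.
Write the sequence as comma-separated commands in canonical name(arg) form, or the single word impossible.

turn(right), move(3)

key: running move(3) before turn(right) would end elsewhere — order is forced
initial: at (1,4), heading south
step 1 (turn(right)): at (1,4), heading west
step 2 (move(3)): at (0,4), heading west
no rival 2-sequence matches.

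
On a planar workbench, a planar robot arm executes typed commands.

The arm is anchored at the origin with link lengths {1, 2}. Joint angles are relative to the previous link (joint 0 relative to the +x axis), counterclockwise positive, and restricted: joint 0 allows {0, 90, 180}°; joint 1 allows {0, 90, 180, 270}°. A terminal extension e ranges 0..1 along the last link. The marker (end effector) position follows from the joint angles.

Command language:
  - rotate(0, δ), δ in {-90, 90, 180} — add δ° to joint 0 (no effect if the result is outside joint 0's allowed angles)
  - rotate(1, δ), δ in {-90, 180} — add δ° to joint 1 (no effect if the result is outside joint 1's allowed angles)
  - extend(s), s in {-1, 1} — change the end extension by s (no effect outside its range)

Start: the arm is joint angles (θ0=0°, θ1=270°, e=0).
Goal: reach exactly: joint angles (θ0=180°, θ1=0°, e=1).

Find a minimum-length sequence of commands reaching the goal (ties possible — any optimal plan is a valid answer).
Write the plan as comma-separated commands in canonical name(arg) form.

begin: joint angles (θ0=0°, θ1=270°, e=0)
1. rotate(1, 180) → joint angles (θ0=0°, θ1=90°, e=0)
2. extend(1) → joint angles (θ0=0°, θ1=90°, e=1)
3. rotate(0, 180) → joint angles (θ0=180°, θ1=90°, e=1)
4. rotate(1, -90) → joint angles (θ0=180°, θ1=0°, e=1)
no 3-step plan works, so 4 is optimal.

rotate(1, 180), extend(1), rotate(0, 180), rotate(1, -90)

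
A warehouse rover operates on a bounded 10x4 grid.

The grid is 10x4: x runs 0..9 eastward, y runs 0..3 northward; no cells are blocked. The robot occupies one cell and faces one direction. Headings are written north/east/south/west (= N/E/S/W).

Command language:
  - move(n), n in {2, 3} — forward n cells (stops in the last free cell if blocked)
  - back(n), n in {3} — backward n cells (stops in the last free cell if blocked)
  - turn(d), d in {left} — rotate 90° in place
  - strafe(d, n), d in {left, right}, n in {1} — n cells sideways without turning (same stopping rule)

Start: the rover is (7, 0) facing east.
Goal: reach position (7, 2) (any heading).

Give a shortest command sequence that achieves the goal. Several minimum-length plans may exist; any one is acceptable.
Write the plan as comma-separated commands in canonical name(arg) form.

begin: (7, 0) facing east
step 1 (turn(left)): (7, 0) facing north
step 2 (move(2)): (7, 2) facing north
shorter routes all fall short; 2 is best.

turn(left), move(2)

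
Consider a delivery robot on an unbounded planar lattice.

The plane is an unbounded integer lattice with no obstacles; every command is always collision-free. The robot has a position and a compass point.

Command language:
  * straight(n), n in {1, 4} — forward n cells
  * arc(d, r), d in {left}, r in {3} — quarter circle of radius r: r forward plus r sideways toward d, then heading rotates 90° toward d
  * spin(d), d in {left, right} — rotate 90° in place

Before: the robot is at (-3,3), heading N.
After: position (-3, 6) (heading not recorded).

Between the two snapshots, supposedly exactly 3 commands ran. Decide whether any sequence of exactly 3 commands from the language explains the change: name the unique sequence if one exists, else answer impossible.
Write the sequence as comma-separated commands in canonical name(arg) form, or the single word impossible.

from: at (-3,3), heading N
step 1 (straight(1)): at (-3,4), heading N
step 2 (straight(1)): at (-3,5), heading N
step 3 (straight(1)): at (-3,6), heading N
all 125 alternatives checked — unique.

straight(1), straight(1), straight(1)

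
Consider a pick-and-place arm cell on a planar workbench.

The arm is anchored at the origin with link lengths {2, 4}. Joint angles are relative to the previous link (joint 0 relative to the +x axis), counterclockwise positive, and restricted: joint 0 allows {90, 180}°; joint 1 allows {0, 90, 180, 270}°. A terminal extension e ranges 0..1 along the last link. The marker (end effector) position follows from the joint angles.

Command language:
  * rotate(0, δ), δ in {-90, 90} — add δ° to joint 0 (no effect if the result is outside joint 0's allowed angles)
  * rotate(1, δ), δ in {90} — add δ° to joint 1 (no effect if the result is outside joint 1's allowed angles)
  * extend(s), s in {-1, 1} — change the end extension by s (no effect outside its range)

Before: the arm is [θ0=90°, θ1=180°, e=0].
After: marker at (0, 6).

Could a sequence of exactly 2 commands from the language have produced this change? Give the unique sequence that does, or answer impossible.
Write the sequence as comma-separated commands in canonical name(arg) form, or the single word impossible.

initial: [θ0=90°, θ1=180°, e=0]
[1] after rotate(1, 90): [θ0=90°, θ1=270°, e=0]
[2] after rotate(1, 90): [θ0=90°, θ1=0°, e=0]
all 25 alternatives checked — unique.

rotate(1, 90), rotate(1, 90)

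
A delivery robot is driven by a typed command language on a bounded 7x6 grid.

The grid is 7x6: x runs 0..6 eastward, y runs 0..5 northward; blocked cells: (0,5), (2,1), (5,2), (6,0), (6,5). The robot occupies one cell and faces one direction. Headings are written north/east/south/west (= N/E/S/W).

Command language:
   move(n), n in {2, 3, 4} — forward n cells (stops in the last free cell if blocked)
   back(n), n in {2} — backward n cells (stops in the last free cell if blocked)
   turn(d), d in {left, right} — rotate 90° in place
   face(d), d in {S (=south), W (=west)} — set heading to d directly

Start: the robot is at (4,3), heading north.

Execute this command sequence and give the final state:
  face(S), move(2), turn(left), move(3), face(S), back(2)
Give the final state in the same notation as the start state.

start: at (4,3), heading north
t=1 face(S) ⇒ at (4,3), heading south
t=2 move(2) ⇒ at (4,1), heading south
t=3 turn(left) ⇒ at (4,1), heading east
t=4 move(3) ⇒ at (6,1), heading east
t=5 face(S) ⇒ at (6,1), heading south
t=6 back(2) ⇒ at (6,3), heading south

at (6,3), heading south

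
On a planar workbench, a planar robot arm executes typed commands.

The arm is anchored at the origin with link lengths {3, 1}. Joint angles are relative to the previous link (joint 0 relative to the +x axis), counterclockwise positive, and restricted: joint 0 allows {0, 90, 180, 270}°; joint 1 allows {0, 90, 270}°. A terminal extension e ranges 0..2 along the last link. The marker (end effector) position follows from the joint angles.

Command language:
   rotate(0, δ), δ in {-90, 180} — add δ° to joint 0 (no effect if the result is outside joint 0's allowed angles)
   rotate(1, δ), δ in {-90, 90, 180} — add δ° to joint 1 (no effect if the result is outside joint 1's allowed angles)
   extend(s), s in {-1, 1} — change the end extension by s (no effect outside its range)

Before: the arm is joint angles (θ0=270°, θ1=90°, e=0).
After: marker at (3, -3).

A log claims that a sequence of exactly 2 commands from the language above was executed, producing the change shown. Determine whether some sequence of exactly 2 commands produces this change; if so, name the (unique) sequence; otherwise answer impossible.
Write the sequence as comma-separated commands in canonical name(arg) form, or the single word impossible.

extend(1), extend(1)

from: joint angles (θ0=270°, θ1=90°, e=0)
[1] after extend(1): joint angles (θ0=270°, θ1=90°, e=1)
[2] after extend(1): joint angles (θ0=270°, θ1=90°, e=2)
uniquely the one of 49 2-step routes that fits.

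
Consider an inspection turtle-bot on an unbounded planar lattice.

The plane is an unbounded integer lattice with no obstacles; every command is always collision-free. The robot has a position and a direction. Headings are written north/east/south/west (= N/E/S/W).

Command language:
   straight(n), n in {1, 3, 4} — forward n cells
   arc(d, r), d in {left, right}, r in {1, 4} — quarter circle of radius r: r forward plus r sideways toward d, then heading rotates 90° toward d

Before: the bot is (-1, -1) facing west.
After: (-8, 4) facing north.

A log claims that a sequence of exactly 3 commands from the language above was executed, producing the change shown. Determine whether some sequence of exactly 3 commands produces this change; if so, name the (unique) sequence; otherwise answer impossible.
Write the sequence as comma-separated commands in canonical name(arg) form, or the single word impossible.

key: position moved to (-8,4) AND the heading swung to N — translation plus rotation needed
from: (-1, -1) facing west
step 1 (straight(3)): (-4, -1) facing west
step 2 (arc(right, 4)): (-8, 3) facing north
step 3 (straight(1)): (-8, 4) facing north
uniquely the one of 343 3-step routes that fits.

straight(3), arc(right, 4), straight(1)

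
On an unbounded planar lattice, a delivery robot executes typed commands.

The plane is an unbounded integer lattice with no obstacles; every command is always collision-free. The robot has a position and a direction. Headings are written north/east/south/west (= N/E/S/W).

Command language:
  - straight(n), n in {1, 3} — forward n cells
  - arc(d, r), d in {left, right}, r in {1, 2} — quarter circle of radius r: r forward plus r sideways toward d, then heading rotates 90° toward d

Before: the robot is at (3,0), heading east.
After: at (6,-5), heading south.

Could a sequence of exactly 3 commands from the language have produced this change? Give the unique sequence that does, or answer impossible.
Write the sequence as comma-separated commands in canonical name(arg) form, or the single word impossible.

key: order matters: swapping straight(1) and straight(3) lands elsewhere
t0: at (3,0), heading east
step 1 (straight(1)): at (4,0), heading east
step 2 (arc(right, 2)): at (6,-2), heading south
step 3 (straight(3)): at (6,-5), heading south
all 216 alternatives checked — unique.

straight(1), arc(right, 2), straight(3)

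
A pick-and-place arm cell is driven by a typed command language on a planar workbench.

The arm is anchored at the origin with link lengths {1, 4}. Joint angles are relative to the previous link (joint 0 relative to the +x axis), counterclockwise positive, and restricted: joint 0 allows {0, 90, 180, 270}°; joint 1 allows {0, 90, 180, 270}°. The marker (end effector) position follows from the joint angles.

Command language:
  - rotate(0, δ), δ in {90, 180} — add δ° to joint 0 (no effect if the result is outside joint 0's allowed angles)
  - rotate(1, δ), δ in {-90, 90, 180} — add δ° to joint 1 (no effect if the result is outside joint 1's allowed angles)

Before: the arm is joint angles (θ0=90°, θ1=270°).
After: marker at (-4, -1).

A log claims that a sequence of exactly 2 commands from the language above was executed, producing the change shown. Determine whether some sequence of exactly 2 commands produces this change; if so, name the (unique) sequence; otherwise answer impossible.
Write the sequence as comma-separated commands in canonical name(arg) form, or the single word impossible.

t0: joint angles (θ0=90°, θ1=270°)
step 1 (rotate(0, 90)): joint angles (θ0=180°, θ1=270°)
step 2 (rotate(0, 90)): joint angles (θ0=270°, θ1=270°)
no other 2-command option fits: unique.

rotate(0, 90), rotate(0, 90)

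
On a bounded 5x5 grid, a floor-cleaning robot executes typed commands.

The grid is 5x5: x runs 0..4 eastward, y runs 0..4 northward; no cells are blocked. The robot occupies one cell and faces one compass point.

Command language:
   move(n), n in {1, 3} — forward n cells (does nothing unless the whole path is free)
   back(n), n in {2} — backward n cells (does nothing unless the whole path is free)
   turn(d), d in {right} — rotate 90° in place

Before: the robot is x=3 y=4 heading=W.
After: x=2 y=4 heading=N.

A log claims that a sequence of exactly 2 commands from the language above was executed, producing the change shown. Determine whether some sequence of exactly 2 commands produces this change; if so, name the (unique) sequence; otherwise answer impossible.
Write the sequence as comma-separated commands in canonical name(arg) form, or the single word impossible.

key: position moved to (2,4) AND the heading swung to N — translation plus rotation needed
initial: x=3 y=4 heading=W
step 1 (move(1)): x=2 y=4 heading=W
step 2 (turn(right)): x=2 y=4 heading=N
all 16 alternatives checked — unique.

move(1), turn(right)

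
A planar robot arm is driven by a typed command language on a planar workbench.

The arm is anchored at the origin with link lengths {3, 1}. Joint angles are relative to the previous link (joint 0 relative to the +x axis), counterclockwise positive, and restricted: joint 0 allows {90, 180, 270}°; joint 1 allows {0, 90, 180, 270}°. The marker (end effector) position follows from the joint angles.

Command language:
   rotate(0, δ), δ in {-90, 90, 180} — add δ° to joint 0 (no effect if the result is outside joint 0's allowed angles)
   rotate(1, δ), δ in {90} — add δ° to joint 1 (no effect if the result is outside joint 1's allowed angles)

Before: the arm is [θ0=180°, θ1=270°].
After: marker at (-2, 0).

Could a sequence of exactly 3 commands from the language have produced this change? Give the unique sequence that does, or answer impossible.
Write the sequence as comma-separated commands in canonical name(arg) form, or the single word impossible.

t0: [θ0=180°, θ1=270°]
t=1 rotate(1, 90) ⇒ [θ0=180°, θ1=0°]
t=2 rotate(1, 90) ⇒ [θ0=180°, θ1=90°]
t=3 rotate(1, 90) ⇒ [θ0=180°, θ1=180°]
no rival 3-sequence matches.

rotate(1, 90), rotate(1, 90), rotate(1, 90)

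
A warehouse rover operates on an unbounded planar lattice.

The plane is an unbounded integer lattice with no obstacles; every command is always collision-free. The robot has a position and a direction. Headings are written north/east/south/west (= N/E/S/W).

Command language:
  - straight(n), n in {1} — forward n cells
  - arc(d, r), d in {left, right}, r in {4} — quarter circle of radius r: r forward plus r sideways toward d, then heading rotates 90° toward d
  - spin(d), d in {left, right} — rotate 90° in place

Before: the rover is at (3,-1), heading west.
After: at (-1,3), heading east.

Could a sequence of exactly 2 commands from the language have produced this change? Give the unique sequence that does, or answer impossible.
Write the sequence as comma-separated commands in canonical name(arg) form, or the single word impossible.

arc(right, 4), spin(right)

key: cell and facing (now E) both changed — the 2 commands mix motion and turning
begin: at (3,-1), heading west
[1] after arc(right, 4): at (-1,3), heading north
[2] after spin(right): at (-1,3), heading east
no rival 2-sequence matches.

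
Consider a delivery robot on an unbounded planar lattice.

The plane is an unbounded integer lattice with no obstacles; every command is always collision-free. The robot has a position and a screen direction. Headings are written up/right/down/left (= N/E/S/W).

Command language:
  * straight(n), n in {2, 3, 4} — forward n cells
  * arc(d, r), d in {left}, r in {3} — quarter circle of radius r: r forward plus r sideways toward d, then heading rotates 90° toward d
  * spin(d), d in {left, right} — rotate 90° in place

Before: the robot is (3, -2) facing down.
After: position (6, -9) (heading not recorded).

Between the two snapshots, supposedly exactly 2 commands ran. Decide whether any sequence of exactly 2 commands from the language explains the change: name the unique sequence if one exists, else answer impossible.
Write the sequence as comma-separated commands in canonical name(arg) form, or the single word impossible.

key: running arc(left, 3) before straight(4) would end elsewhere — order is forced
begin: (3, -2) facing down
t=1 straight(4) ⇒ (3, -6) facing down
t=2 arc(left, 3) ⇒ (6, -9) facing right
uniquely the one of 36 2-step routes that fits.

straight(4), arc(left, 3)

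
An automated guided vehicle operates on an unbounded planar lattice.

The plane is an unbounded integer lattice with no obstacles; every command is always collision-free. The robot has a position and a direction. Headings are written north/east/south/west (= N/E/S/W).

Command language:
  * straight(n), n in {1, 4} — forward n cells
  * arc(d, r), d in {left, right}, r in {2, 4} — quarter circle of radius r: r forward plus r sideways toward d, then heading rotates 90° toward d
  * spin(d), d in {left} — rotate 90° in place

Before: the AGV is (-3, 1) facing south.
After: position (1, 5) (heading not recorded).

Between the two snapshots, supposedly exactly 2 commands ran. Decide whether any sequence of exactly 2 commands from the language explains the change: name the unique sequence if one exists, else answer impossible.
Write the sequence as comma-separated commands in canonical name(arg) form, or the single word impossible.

key: order matters: swapping spin(left) and arc(left, 4) lands elsewhere
start: (-3, 1) facing south
1. spin(left) → (-3, 1) facing east
2. arc(left, 4) → (1, 5) facing north
no other 2-command option fits: unique.

spin(left), arc(left, 4)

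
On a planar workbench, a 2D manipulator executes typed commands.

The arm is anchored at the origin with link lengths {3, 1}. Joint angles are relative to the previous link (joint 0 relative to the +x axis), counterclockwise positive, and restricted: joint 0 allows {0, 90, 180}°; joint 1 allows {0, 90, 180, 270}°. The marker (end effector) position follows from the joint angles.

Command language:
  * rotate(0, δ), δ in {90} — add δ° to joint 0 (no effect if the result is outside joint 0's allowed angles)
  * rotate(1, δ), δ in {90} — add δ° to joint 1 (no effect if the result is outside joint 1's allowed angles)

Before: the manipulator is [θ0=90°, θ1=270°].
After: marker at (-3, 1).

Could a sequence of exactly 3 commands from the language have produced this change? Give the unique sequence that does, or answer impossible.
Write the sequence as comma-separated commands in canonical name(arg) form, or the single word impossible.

rotate(0, 90), rotate(0, 90), rotate(0, 90)

from: [θ0=90°, θ1=270°]
1. rotate(0, 90) → [θ0=180°, θ1=270°]
2. rotate(0, 90) → [θ0=180°, θ1=270°]
3. rotate(0, 90) → [θ0=180°, θ1=270°]
no other 3-command option fits: unique.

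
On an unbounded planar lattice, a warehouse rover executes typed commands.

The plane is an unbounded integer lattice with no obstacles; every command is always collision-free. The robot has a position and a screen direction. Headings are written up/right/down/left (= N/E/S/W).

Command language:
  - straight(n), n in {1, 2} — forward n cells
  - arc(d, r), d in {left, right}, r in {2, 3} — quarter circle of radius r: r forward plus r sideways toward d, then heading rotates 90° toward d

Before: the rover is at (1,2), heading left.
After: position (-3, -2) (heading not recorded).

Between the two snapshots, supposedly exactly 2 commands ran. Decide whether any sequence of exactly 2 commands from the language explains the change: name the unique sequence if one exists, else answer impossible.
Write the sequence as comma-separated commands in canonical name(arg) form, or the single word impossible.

key: order matters: swapping arc(left, 2) and arc(right, 2) lands elsewhere
initial: at (1,2), heading left
step 1 (arc(left, 2)): at (-1,0), heading down
step 2 (arc(right, 2)): at (-3,-2), heading left
uniquely the one of 36 2-step routes that fits.

arc(left, 2), arc(right, 2)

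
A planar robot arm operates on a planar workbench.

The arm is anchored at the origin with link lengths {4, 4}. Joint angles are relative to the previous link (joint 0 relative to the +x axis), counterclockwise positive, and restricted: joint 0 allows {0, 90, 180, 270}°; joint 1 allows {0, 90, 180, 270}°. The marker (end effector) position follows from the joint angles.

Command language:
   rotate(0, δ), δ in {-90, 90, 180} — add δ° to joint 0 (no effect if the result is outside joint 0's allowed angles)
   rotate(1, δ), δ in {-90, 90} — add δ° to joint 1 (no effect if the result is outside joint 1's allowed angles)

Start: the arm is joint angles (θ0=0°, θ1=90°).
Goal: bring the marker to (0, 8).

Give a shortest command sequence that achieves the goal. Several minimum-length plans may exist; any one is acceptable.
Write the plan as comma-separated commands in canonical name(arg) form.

rotate(0, 90), rotate(1, -90)

begin: joint angles (θ0=0°, θ1=90°)
[1] after rotate(0, 90): joint angles (θ0=90°, θ1=90°)
[2] after rotate(1, -90): joint angles (θ0=90°, θ1=0°)
nothing shorter than 2 reaches the goal.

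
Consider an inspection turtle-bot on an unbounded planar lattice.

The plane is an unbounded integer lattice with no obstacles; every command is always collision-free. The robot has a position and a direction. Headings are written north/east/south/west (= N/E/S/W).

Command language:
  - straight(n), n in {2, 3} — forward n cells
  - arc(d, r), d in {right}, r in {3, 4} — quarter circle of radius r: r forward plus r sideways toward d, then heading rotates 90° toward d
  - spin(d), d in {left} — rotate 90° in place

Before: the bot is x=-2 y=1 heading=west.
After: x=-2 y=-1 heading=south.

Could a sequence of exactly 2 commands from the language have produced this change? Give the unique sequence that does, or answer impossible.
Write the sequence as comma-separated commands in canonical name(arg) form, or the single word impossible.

key: running straight(2) before spin(left) would end elsewhere — order is forced
initial: x=-2 y=1 heading=west
t=1 spin(left) ⇒ x=-2 y=1 heading=south
t=2 straight(2) ⇒ x=-2 y=-1 heading=south
no other 2-command option fits: unique.

spin(left), straight(2)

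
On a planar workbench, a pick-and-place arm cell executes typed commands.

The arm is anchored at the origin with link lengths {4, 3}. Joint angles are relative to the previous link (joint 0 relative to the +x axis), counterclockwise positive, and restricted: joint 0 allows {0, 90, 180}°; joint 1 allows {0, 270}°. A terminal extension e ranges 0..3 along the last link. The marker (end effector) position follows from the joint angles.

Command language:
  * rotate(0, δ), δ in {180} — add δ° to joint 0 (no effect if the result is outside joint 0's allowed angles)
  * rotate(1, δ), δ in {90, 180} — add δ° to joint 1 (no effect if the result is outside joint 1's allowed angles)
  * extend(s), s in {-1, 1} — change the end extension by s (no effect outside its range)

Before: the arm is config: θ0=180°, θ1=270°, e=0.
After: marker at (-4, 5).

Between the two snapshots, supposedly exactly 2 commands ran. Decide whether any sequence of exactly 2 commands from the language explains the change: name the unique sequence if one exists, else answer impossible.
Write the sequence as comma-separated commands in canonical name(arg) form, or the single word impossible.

initial: config: θ0=180°, θ1=270°, e=0
t=1 extend(1) ⇒ config: θ0=180°, θ1=270°, e=1
t=2 extend(1) ⇒ config: θ0=180°, θ1=270°, e=2
uniquely the one of 25 2-step routes that fits.

extend(1), extend(1)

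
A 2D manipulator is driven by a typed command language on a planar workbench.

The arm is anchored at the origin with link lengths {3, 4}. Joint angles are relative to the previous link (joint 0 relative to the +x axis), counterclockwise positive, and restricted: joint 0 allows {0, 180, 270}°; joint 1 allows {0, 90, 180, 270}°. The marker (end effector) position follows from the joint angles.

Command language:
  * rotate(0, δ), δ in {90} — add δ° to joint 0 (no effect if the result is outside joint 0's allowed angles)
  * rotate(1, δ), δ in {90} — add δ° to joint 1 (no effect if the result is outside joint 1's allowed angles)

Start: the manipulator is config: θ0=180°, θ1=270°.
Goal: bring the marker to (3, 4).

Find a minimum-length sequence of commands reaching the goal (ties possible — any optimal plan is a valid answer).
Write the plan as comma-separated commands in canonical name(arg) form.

rotate(1, 90), rotate(1, 90), rotate(0, 90), rotate(0, 90)

start: config: θ0=180°, θ1=270°
t=1 rotate(1, 90) ⇒ config: θ0=180°, θ1=0°
t=2 rotate(1, 90) ⇒ config: θ0=180°, θ1=90°
t=3 rotate(0, 90) ⇒ config: θ0=270°, θ1=90°
t=4 rotate(0, 90) ⇒ config: θ0=0°, θ1=90°
shorter routes all fall short; 4 is best.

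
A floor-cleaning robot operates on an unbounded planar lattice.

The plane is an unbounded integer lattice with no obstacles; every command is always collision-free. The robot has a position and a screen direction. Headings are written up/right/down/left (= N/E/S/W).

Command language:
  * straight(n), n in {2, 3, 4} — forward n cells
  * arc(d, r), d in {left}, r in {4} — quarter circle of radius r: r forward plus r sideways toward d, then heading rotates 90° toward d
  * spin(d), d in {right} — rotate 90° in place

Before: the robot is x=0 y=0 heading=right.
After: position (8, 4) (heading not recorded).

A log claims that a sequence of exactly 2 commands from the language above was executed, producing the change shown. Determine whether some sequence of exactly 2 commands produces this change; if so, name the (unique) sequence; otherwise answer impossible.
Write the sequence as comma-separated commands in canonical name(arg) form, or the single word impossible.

key: running arc(left, 4) before straight(4) would end elsewhere — order is forced
initial: x=0 y=0 heading=right
[1] after straight(4): x=4 y=0 heading=right
[2] after arc(left, 4): x=8 y=4 heading=up
no rival 2-sequence matches.

straight(4), arc(left, 4)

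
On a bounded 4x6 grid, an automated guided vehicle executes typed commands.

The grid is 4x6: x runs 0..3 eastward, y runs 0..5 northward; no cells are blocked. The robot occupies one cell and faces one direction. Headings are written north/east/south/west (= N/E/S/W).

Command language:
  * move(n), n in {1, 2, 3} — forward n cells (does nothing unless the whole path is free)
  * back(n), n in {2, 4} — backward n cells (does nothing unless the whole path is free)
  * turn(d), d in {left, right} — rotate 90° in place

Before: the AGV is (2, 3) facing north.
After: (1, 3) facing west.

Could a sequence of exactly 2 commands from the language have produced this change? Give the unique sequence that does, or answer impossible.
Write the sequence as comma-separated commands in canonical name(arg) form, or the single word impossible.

turn(left), move(1)

key: cell and facing (now W) both changed — the 2 commands mix motion and turning
start: (2, 3) facing north
t=1 turn(left) ⇒ (2, 3) facing west
t=2 move(1) ⇒ (1, 3) facing west
no other 2-command option fits: unique.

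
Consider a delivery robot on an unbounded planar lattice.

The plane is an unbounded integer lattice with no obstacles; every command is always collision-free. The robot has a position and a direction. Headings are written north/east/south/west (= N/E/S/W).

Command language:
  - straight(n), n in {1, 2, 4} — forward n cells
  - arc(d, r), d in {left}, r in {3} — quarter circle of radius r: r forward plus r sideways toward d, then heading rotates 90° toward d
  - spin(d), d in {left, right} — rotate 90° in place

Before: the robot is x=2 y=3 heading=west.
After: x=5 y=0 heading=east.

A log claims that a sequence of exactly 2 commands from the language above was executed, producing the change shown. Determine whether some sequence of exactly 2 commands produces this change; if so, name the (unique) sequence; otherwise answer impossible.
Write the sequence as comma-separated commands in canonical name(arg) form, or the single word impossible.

key: order matters: swapping spin(left) and arc(left, 3) lands elsewhere
initial: x=2 y=3 heading=west
1. spin(left) → x=2 y=3 heading=south
2. arc(left, 3) → x=5 y=0 heading=east
all 36 alternatives checked — unique.

spin(left), arc(left, 3)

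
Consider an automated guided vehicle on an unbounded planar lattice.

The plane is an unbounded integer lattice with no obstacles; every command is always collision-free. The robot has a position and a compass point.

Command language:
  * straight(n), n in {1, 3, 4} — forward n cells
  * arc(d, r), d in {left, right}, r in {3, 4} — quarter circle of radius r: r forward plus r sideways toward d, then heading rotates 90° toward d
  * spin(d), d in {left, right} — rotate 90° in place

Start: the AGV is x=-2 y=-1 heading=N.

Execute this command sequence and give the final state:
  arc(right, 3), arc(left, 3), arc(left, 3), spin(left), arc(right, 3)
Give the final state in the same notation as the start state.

t0: x=-2 y=-1 heading=N
1. arc(right, 3) → x=1 y=2 heading=E
2. arc(left, 3) → x=4 y=5 heading=N
3. arc(left, 3) → x=1 y=8 heading=W
4. spin(left) → x=1 y=8 heading=S
5. arc(right, 3) → x=-2 y=5 heading=W

x=-2 y=5 heading=W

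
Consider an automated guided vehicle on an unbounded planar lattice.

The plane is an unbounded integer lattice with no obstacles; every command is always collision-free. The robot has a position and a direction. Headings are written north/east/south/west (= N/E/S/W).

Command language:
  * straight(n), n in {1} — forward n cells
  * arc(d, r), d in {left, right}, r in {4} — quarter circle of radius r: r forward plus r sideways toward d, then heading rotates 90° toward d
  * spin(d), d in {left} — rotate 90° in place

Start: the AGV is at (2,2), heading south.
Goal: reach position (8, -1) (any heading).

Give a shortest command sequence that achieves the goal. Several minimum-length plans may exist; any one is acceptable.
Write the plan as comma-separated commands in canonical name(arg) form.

arc(left, 4), straight(1), straight(1), spin(left), straight(1)

begin: at (2,2), heading south
[1] after arc(left, 4): at (6,-2), heading east
[2] after straight(1): at (7,-2), heading east
[3] after straight(1): at (8,-2), heading east
[4] after spin(left): at (8,-2), heading north
[5] after straight(1): at (8,-1), heading north
minimal: 5 command(s), checked below 5.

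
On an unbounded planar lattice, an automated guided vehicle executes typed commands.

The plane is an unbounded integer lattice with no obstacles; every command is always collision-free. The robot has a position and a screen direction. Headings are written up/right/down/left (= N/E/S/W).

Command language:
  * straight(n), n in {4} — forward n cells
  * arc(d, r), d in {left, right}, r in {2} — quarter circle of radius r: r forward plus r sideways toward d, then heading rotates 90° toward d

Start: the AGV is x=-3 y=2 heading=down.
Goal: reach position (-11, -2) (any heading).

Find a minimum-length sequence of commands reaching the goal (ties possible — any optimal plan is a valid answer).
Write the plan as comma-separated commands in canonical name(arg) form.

start: x=-3 y=2 heading=down
t=1 arc(right, 2) ⇒ x=-5 y=0 heading=left
t=2 straight(4) ⇒ x=-9 y=0 heading=left
t=3 arc(left, 2) ⇒ x=-11 y=-2 heading=down
minimal: 3 command(s), checked below 3.

arc(right, 2), straight(4), arc(left, 2)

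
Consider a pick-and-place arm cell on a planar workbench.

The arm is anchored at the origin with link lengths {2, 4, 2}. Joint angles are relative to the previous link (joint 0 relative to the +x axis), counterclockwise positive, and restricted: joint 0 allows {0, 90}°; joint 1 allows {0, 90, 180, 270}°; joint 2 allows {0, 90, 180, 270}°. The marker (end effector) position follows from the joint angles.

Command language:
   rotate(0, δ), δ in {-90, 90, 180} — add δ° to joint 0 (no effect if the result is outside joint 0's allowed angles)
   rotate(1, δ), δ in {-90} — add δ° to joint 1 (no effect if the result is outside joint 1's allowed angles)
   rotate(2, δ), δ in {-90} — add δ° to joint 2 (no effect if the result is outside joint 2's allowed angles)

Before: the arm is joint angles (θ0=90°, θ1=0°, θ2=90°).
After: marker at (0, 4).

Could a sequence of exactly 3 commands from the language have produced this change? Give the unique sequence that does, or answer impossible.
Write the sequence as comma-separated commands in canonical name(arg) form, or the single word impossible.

rotate(2, -90), rotate(2, -90), rotate(2, -90)

from: joint angles (θ0=90°, θ1=0°, θ2=90°)
1. rotate(2, -90) → joint angles (θ0=90°, θ1=0°, θ2=0°)
2. rotate(2, -90) → joint angles (θ0=90°, θ1=0°, θ2=270°)
3. rotate(2, -90) → joint angles (θ0=90°, θ1=0°, θ2=180°)
no rival 3-sequence matches.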